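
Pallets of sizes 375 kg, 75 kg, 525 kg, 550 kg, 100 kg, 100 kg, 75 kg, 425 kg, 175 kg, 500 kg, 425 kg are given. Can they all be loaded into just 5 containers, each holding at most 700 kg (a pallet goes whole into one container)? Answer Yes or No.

No

Total = 3325 kg; ⌈3325/700⌉ = 5.
6 pallets each exceed half the capacity and cannot share a container, forcing at least 6 containers.
At least 6 containers are required, but only 5 are allowed.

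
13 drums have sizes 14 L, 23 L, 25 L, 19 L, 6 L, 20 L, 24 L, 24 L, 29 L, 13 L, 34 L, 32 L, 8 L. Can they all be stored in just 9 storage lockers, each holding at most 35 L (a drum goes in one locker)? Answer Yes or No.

Yes

A valid assignment using 9 storage lockers:
  locker 1: 34 = 34
  locker 2: 32 = 32
  locker 3: 29 + 6 = 35
  locker 4: 25 + 8 = 33
  locker 5: 24 = 24
  locker 6: 24 = 24
  locker 7: 23 = 23
  locker 8: 20 + 14 = 34
  locker 9: 19 + 13 = 32
Every load is within 35 L, so 9 storage lockers suffice.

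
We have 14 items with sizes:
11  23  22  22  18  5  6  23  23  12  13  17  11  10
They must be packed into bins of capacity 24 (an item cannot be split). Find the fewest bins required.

10

Total = 23 + 23 + 23 + 22 + 22 + 18 + 17 + 13 + 12 + 11 + 11 + 10 + 6 + 5 = 216.
Lower bound: ⌈216/24⌉ = 9 bins.
A packing using 10 bins:
  bin 1: 23 = 23
  bin 2: 23 = 23
  bin 3: 23 = 23
  bin 4: 22 = 22
  bin 5: 22 = 22
  bin 6: 18 + 6 = 24
  bin 7: 17 + 5 = 22
  bin 8: 13 + 11 = 24
  bin 9: 12 + 11 = 23
  bin 10: 10 = 10
No arrangement into 9 bins stays within capacity, so 10 is optimal.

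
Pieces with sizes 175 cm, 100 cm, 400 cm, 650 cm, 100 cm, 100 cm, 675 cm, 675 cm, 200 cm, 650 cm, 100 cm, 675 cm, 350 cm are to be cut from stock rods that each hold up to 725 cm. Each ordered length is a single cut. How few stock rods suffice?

Total = 675 + 675 + 675 + 650 + 650 + 400 + 350 + 200 + 175 + 100 + 100 + 100 + 100 = 4850 cm.
Lower bound: ⌈4850/725⌉ = 7 stock rods.
A packing using 8 stock rods:
  stock rod 1: 675 = 675
  stock rod 2: 675 = 675
  stock rod 3: 675 = 675
  stock rod 4: 650 = 650
  stock rod 5: 650 = 650
  stock rod 6: 400 + 200 + 100 = 700
  stock rod 7: 350 + 175 + 100 + 100 = 725
  stock rod 8: 100 = 100
No arrangement into 7 stock rods stays within capacity, so 8 is optimal.

8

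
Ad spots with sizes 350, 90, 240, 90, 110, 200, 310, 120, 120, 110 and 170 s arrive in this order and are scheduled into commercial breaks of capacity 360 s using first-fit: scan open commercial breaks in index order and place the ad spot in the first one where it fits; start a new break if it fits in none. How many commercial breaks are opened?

6

  350 → break 1 (new)  [load 350/360]
  90 → break 2 (new)  [load 90/360]
  240 → break 2  [load 330/360]
  90 → break 3 (new)  [load 90/360]
  110 → break 3  [load 200/360]
  200 → break 4 (new)  [load 200/360]
  310 → break 5 (new)  [load 310/360]
  120 → break 3  [load 320/360]
  120 → break 4  [load 320/360]
  110 → break 6 (new)  [load 110/360]
  170 → break 6  [load 280/360]
6 commercial breaks opened.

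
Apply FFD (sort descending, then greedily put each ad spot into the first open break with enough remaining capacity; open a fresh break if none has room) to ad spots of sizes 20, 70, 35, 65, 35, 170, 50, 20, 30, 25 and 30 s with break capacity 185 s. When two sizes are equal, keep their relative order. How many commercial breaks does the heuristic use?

4

Sorted descending: 170, 70, 65, 50, 35, 35, 30, 30, 25, 20, 20.
  170 → break 1 (new)  [load 170/185]
  70 → break 2 (new)  [load 70/185]
  65 → break 2  [load 135/185]
  50 → break 2  [load 185/185]
  35 → break 3 (new)  [load 35/185]
  35 → break 3  [load 70/185]
  30 → break 3  [load 100/185]
  30 → break 3  [load 130/185]
  25 → break 3  [load 155/185]
  20 → break 3  [load 175/185]
  20 → break 4 (new)  [load 20/185]
4 commercial breaks opened.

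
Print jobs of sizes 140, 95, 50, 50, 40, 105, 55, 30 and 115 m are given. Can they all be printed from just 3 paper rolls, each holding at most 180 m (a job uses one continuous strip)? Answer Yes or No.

Total = 680 m; ⌈680/180⌉ = 4.
At least 4 paper rolls are required, but only 3 are allowed.

No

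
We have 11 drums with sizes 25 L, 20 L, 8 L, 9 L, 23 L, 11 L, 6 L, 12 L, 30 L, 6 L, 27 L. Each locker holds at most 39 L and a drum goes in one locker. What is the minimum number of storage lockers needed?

Total = 30 + 27 + 25 + 23 + 20 + 12 + 11 + 9 + 8 + 6 + 6 = 177 L.
Lower bound: ⌈177/39⌉ = 5 storage lockers.
A packing using 5 storage lockers:
  locker 1: 30 + 9 = 39
  locker 2: 27 + 12 = 39
  locker 3: 25 + 11 = 36
  locker 4: 23 + 8 + 6 = 37
  locker 5: 20 + 6 = 26
This matches the lower bound, so 5 is optimal.

5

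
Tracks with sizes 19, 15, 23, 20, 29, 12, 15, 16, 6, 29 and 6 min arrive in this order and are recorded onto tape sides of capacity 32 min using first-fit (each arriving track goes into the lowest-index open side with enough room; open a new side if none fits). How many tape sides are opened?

7

  19 → side 1 (new)  [load 19/32]
  15 → side 2 (new)  [load 15/32]
  23 → side 3 (new)  [load 23/32]
  20 → side 4 (new)  [load 20/32]
  29 → side 5 (new)  [load 29/32]
  12 → side 1  [load 31/32]
  15 → side 2  [load 30/32]
  16 → side 6 (new)  [load 16/32]
  6 → side 3  [load 29/32]
  29 → side 7 (new)  [load 29/32]
  6 → side 4  [load 26/32]
7 tape sides opened.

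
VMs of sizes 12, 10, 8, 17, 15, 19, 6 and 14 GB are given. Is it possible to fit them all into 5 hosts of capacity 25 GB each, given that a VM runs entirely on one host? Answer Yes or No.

A valid assignment using 5 hosts:
  host 1: 19 + 6 = 25
  host 2: 17 + 8 = 25
  host 3: 15 + 10 = 25
  host 4: 14 = 14
  host 5: 12 = 12
Every load is within 25 GB, so 5 hosts suffice.

Yes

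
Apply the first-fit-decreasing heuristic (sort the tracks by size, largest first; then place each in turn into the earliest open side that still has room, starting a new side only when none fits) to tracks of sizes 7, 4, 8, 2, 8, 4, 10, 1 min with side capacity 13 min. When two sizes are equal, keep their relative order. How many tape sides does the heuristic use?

Sorted descending: 10, 8, 8, 7, 4, 4, 2, 1.
  10 → side 1 (new)  [load 10/13]
  8 → side 2 (new)  [load 8/13]
  8 → side 3 (new)  [load 8/13]
  7 → side 4 (new)  [load 7/13]
  4 → side 2  [load 12/13]
  4 → side 3  [load 12/13]
  2 → side 1  [load 12/13]
  1 → side 1  [load 13/13]
4 tape sides opened.

4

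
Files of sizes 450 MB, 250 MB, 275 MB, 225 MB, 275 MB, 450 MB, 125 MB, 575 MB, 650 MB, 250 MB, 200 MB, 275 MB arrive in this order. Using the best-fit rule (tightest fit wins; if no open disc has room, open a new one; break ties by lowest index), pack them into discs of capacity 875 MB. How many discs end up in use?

5

  450 → disc 1 (new)  [load 450/875]
  250 → disc 1  [load 700/875]
  275 → disc 2 (new)  [load 275/875]
  225 → disc 2  [load 500/875]
  275 → disc 2  [load 775/875]
  450 → disc 3 (new)  [load 450/875]
  125 → disc 1  [load 825/875]
  575 → disc 4 (new)  [load 575/875]
  650 → disc 5 (new)  [load 650/875]
  250 → disc 4  [load 825/875]
  200 → disc 5  [load 850/875]
  275 → disc 3  [load 725/875]
5 discs opened.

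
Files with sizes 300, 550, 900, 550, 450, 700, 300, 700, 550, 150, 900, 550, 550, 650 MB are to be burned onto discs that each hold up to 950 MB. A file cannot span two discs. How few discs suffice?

Total = 900 + 900 + 700 + 700 + 650 + 550 + 550 + 550 + 550 + 550 + 450 + 300 + 300 + 150 = 7800 MB.
Lower bound: ⌈7800/950⌉ = 9 discs.
Also, 10 files each exceed 475 MB, and no two of those can share a disc, so at least 10 discs are needed.
A packing using 11 discs:
  disc 1: 900 = 900
  disc 2: 900 = 900
  disc 3: 700 + 150 = 850
  disc 4: 700 = 700
  disc 5: 650 + 300 = 950
  disc 6: 550 + 300 = 850
  disc 7: 550 = 550
  disc 8: 550 = 550
  disc 9: 550 = 550
  disc 10: 550 = 550
  disc 11: 450 = 450
No arrangement into 10 discs stays within capacity, so 11 is optimal.

11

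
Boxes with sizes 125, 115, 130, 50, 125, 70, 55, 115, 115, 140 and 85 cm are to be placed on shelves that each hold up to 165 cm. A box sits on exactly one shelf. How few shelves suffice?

9

Total = 140 + 130 + 125 + 125 + 115 + 115 + 115 + 85 + 70 + 55 + 50 = 1125 cm.
Lower bound: ⌈1125/165⌉ = 7 shelves.
Also, 8 boxes each exceed 165/2 cm, and no two of those can share a shelf, so at least 8 shelves are needed.
A packing using 9 shelves:
  shelf 1: 140 = 140
  shelf 2: 130 = 130
  shelf 3: 125 = 125
  shelf 4: 125 = 125
  shelf 5: 115 + 50 = 165
  shelf 6: 115 = 115
  shelf 7: 115 = 115
  shelf 8: 85 + 70 = 155
  shelf 9: 55 = 55
No arrangement into 8 shelves stays within capacity, so 9 is optimal.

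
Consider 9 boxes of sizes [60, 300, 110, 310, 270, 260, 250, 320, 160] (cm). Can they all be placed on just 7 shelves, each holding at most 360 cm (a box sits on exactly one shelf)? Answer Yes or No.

Yes

A valid assignment using 7 shelves:
  shelf 1: 320 = 320
  shelf 2: 310 = 310
  shelf 3: 300 + 60 = 360
  shelf 4: 270 = 270
  shelf 5: 260 = 260
  shelf 6: 250 + 110 = 360
  shelf 7: 160 = 160
Every load is within 360 cm, so 7 shelves suffice.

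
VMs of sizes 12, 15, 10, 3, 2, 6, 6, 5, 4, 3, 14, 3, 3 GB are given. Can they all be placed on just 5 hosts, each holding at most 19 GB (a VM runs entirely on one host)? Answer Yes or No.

Yes

A valid assignment using 5 hosts:
  host 1: 15 + 4 = 19
  host 2: 14 + 5 = 19
  host 3: 12 + 6 = 18
  host 4: 10 + 6 + 3 = 19
  host 5: 3 + 3 + 3 + 2 = 11
Every load is within 19 GB, so 5 hosts suffice.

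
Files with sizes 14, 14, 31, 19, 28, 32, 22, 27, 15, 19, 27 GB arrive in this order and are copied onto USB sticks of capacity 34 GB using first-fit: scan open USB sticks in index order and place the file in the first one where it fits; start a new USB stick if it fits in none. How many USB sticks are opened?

  14 → USB stick 1 (new)  [load 14/34]
  14 → USB stick 1  [load 28/34]
  31 → USB stick 2 (new)  [load 31/34]
  19 → USB stick 3 (new)  [load 19/34]
  28 → USB stick 4 (new)  [load 28/34]
  32 → USB stick 5 (new)  [load 32/34]
  22 → USB stick 6 (new)  [load 22/34]
  27 → USB stick 7 (new)  [load 27/34]
  15 → USB stick 3  [load 34/34]
  19 → USB stick 8 (new)  [load 19/34]
  27 → USB stick 9 (new)  [load 27/34]
9 USB sticks opened.

9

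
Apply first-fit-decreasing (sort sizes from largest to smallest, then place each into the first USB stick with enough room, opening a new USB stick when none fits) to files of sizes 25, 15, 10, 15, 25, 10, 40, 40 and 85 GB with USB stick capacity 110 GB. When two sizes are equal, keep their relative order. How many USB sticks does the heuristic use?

3

Sorted descending: 85, 40, 40, 25, 25, 15, 15, 10, 10.
  85 → USB stick 1 (new)  [load 85/110]
  40 → USB stick 2 (new)  [load 40/110]
  40 → USB stick 2  [load 80/110]
  25 → USB stick 1  [load 110/110]
  25 → USB stick 2  [load 105/110]
  15 → USB stick 3 (new)  [load 15/110]
  15 → USB stick 3  [load 30/110]
  10 → USB stick 3  [load 40/110]
  10 → USB stick 3  [load 50/110]
3 USB sticks opened.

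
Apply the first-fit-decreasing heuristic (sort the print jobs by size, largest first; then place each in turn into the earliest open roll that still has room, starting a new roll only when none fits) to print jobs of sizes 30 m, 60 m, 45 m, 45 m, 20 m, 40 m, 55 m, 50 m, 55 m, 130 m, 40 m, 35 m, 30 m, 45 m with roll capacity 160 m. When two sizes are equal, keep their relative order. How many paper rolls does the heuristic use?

5

Sorted descending: 130, 60, 55, 55, 50, 45, 45, 45, 40, 40, 35, 30, 30, 20.
  130 → roll 1 (new)  [load 130/160]
  60 → roll 2 (new)  [load 60/160]
  55 → roll 2  [load 115/160]
  55 → roll 3 (new)  [load 55/160]
  50 → roll 3  [load 105/160]
  45 → roll 2  [load 160/160]
  45 → roll 3  [load 150/160]
  45 → roll 4 (new)  [load 45/160]
  40 → roll 4  [load 85/160]
  40 → roll 4  [load 125/160]
  35 → roll 4  [load 160/160]
  30 → roll 1  [load 160/160]
  30 → roll 5 (new)  [load 30/160]
  20 → roll 5  [load 50/160]
5 paper rolls opened.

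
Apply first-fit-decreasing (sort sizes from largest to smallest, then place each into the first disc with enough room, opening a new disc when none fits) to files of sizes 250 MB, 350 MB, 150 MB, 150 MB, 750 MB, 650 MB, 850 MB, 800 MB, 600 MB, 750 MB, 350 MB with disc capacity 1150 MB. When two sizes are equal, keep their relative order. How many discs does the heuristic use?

Sorted descending: 850, 800, 750, 750, 650, 600, 350, 350, 250, 150, 150.
  850 → disc 1 (new)  [load 850/1150]
  800 → disc 2 (new)  [load 800/1150]
  750 → disc 3 (new)  [load 750/1150]
  750 → disc 4 (new)  [load 750/1150]
  650 → disc 5 (new)  [load 650/1150]
  600 → disc 6 (new)  [load 600/1150]
  350 → disc 2  [load 1150/1150]
  350 → disc 3  [load 1100/1150]
  250 → disc 1  [load 1100/1150]
  150 → disc 4  [load 900/1150]
  150 → disc 4  [load 1050/1150]
6 discs opened.

6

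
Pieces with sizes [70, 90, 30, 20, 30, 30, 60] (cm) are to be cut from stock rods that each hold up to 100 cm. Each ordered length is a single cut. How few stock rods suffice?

Total = 90 + 70 + 60 + 30 + 30 + 30 + 20 = 330 cm.
Lower bound: ⌈330/100⌉ = 4 stock rods.
A packing using 4 stock rods:
  stock rod 1: 90 = 90
  stock rod 2: 70 + 30 = 100
  stock rod 3: 60 + 30 = 90
  stock rod 4: 30 + 20 = 50
This matches the lower bound, so 4 is optimal.

4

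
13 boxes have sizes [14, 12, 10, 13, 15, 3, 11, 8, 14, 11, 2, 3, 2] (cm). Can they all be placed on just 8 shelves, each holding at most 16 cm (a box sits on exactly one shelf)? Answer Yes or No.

No

Total = 118 cm; ⌈118/16⌉ = 8.
The bound of 8 does not rule out 8, but exhaustive search shows no assignment into 8 shelves of capacity 16 cm exists — the minimum is 9.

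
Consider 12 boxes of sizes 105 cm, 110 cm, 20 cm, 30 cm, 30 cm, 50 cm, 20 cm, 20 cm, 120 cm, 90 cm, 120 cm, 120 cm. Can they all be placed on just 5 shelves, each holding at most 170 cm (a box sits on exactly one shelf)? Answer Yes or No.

Total = 835 cm; ⌈835/170⌉ = 5.
6 boxes each exceed half the capacity and cannot share a shelf, forcing at least 6 shelves.
At least 6 shelves are required, but only 5 are allowed.

No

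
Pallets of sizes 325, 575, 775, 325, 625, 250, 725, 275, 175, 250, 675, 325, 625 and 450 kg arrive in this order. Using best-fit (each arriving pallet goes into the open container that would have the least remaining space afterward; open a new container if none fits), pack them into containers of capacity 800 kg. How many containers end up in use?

  325 → container 1 (new)  [load 325/800]
  575 → container 2 (new)  [load 575/800]
  775 → container 3 (new)  [load 775/800]
  325 → container 1  [load 650/800]
  625 → container 4 (new)  [load 625/800]
  250 → container 5 (new)  [load 250/800]
  725 → container 6 (new)  [load 725/800]
  275 → container 5  [load 525/800]
  175 → container 4  [load 800/800]
  250 → container 5  [load 775/800]
  675 → container 7 (new)  [load 675/800]
  325 → container 8 (new)  [load 325/800]
  625 → container 9 (new)  [load 625/800]
  450 → container 8  [load 775/800]
9 containers opened.

9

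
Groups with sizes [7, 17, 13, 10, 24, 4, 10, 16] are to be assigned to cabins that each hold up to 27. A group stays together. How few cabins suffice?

Total = 24 + 17 + 16 + 13 + 10 + 10 + 7 + 4 = 101.
Lower bound: ⌈101/27⌉ = 4 cabins.
A packing using 4 cabins:
  cabin 1: 24 = 24
  cabin 2: 17 + 10 = 27
  cabin 3: 16 + 10 = 26
  cabin 4: 13 + 7 + 4 = 24
This matches the lower bound, so 4 is optimal.

4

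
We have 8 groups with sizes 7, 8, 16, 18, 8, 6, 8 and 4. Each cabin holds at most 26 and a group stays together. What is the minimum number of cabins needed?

Total = 18 + 16 + 8 + 8 + 8 + 7 + 6 + 4 = 75.
Lower bound: ⌈75/26⌉ = 3 cabins.
A packing using 3 cabins:
  cabin 1: 18 + 8 = 26
  cabin 2: 16 + 8 = 24
  cabin 3: 8 + 7 + 6 + 4 = 25
This matches the lower bound, so 3 is optimal.

3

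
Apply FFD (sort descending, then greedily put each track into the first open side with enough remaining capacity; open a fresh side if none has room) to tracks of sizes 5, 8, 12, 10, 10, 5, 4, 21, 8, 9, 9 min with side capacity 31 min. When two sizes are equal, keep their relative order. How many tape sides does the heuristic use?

4

Sorted descending: 21, 12, 10, 10, 9, 9, 8, 8, 5, 5, 4.
  21 → side 1 (new)  [load 21/31]
  12 → side 2 (new)  [load 12/31]
  10 → side 1  [load 31/31]
  10 → side 2  [load 22/31]
  9 → side 2  [load 31/31]
  9 → side 3 (new)  [load 9/31]
  8 → side 3  [load 17/31]
  8 → side 3  [load 25/31]
  5 → side 3  [load 30/31]
  5 → side 4 (new)  [load 5/31]
  4 → side 4  [load 9/31]
4 tape sides opened.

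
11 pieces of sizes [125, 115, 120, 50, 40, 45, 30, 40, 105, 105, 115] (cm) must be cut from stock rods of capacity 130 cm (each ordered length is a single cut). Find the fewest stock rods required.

Total = 125 + 120 + 115 + 115 + 105 + 105 + 50 + 45 + 40 + 40 + 30 = 890 cm.
Lower bound: ⌈890/130⌉ = 7 stock rods.
A packing using 8 stock rods:
  stock rod 1: 125 = 125
  stock rod 2: 120 = 120
  stock rod 3: 115 = 115
  stock rod 4: 115 = 115
  stock rod 5: 105 = 105
  stock rod 6: 105 = 105
  stock rod 7: 50 + 45 + 30 = 125
  stock rod 8: 40 + 40 = 80
No arrangement into 7 stock rods stays within capacity, so 8 is optimal.

8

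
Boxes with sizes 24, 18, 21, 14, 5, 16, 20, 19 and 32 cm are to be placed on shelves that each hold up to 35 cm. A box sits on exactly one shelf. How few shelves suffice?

Total = 32 + 24 + 21 + 20 + 19 + 18 + 16 + 14 + 5 = 169 cm.
Lower bound: ⌈169/35⌉ = 5 shelves.
Also, 6 boxes each exceed 35/2 cm, and no two of those can share a shelf, so at least 6 shelves are needed.
A packing using 6 shelves:
  shelf 1: 32 = 32
  shelf 2: 24 + 5 = 29
  shelf 3: 21 + 14 = 35
  shelf 4: 20 = 20
  shelf 5: 19 + 16 = 35
  shelf 6: 18 = 18
This matches the lower bound, so 6 is optimal.

6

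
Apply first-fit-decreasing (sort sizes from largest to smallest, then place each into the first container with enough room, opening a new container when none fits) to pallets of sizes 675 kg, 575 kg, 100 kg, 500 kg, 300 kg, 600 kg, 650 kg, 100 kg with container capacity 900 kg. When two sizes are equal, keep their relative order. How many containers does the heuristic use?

Sorted descending: 675, 650, 600, 575, 500, 300, 100, 100.
  675 → container 1 (new)  [load 675/900]
  650 → container 2 (new)  [load 650/900]
  600 → container 3 (new)  [load 600/900]
  575 → container 4 (new)  [load 575/900]
  500 → container 5 (new)  [load 500/900]
  300 → container 3  [load 900/900]
  100 → container 1  [load 775/900]
  100 → container 1  [load 875/900]
5 containers opened.

5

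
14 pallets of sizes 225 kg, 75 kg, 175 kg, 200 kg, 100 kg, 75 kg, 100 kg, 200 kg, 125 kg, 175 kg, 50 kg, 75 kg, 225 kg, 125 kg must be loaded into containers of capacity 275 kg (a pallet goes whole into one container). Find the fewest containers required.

Total = 225 + 225 + 200 + 200 + 175 + 175 + 125 + 125 + 100 + 100 + 75 + 75 + 75 + 50 = 1925 kg.
Lower bound: ⌈1925/275⌉ = 7 containers.
A packing using 8 containers:
  container 1: 225 + 50 = 275
  container 2: 225 = 225
  container 3: 200 + 75 = 275
  container 4: 200 + 75 = 275
  container 5: 175 + 100 = 275
  container 6: 175 + 100 = 275
  container 7: 125 + 125 = 250
  container 8: 75 = 75
No arrangement into 7 containers stays within capacity, so 8 is optimal.

8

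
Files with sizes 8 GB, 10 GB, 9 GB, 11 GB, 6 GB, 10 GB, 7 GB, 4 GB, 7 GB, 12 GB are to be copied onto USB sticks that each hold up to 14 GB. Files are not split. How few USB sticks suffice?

Total = 12 + 11 + 10 + 10 + 9 + 8 + 7 + 7 + 6 + 4 = 84 GB.
Lower bound: ⌈84/14⌉ = 6 USB sticks.
A packing using 7 USB sticks:
  USB stick 1: 12 = 12
  USB stick 2: 11 = 11
  USB stick 3: 10 + 4 = 14
  USB stick 4: 10 = 10
  USB stick 5: 9 = 9
  USB stick 6: 8 + 6 = 14
  USB stick 7: 7 + 7 = 14
No arrangement into 6 USB sticks stays within capacity, so 7 is optimal.

7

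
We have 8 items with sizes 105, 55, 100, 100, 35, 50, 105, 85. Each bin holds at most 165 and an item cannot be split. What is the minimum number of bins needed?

5

Total = 105 + 105 + 100 + 100 + 85 + 55 + 50 + 35 = 635.
Lower bound: ⌈635/165⌉ = 4 bins.
Also, 5 items each exceed 165/2, and no two of those can share a bin, so at least 5 bins are needed.
A packing using 5 bins:
  bin 1: 105 + 55 = 160
  bin 2: 105 + 50 = 155
  bin 3: 100 + 35 = 135
  bin 4: 100 = 100
  bin 5: 85 = 85
This matches the lower bound, so 5 is optimal.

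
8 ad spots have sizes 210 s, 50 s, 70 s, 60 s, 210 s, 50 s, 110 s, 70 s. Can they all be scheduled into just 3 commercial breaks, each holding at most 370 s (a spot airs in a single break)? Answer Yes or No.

A valid assignment using 3 commercial breaks:
  break 1: 210 + 110 + 50 = 370
  break 2: 210 + 70 + 70 = 350
  break 3: 60 + 50 = 110
Every load is within 370 s, so 3 commercial breaks suffice.

Yes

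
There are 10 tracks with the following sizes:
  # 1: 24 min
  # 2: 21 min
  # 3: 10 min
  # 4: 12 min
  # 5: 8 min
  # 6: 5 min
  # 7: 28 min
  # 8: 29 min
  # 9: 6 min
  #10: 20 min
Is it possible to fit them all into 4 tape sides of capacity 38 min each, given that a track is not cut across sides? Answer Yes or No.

No

Total = 163 min; ⌈163/38⌉ = 5.
At least 5 tape sides are required, but only 4 are allowed.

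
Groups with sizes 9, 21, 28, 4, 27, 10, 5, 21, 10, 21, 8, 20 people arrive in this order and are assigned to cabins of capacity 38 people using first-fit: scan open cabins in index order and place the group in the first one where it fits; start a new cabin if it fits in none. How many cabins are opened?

6

  9 → cabin 1 (new)  [load 9/38]
  21 → cabin 1  [load 30/38]
  28 → cabin 2 (new)  [load 28/38]
  4 → cabin 1  [load 34/38]
  27 → cabin 3 (new)  [load 27/38]
  10 → cabin 2  [load 38/38]
  5 → cabin 3  [load 32/38]
  21 → cabin 4 (new)  [load 21/38]
  10 → cabin 4  [load 31/38]
  21 → cabin 5 (new)  [load 21/38]
  8 → cabin 5  [load 29/38]
  20 → cabin 6 (new)  [load 20/38]
6 cabins opened.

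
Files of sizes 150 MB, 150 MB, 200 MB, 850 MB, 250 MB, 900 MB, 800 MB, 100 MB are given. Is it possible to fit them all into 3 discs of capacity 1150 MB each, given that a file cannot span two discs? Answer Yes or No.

Yes

A valid assignment using 3 discs:
  disc 1: 900 + 250 = 1150
  disc 2: 850 + 200 + 100 = 1150
  disc 3: 800 + 150 + 150 = 1100
Every load is within 1150 MB, so 3 discs suffice.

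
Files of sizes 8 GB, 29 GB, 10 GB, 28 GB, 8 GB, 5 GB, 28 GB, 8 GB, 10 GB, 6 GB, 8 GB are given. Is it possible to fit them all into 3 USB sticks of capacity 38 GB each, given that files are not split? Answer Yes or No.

No

Total = 148 GB; ⌈148/38⌉ = 4.
At least 4 USB sticks are required, but only 3 are allowed.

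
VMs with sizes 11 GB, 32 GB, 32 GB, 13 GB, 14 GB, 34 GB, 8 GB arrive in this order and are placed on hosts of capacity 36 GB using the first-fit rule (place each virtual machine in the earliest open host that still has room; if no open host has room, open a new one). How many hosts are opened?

  11 → host 1 (new)  [load 11/36]
  32 → host 2 (new)  [load 32/36]
  32 → host 3 (new)  [load 32/36]
  13 → host 1  [load 24/36]
  14 → host 4 (new)  [load 14/36]
  34 → host 5 (new)  [load 34/36]
  8 → host 1  [load 32/36]
5 hosts opened.

5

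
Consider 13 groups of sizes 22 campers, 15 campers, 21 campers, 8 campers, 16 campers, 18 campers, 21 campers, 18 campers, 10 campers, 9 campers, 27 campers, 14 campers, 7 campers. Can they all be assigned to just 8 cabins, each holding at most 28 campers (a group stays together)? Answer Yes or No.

No

Total = 206 campers; ⌈206/28⌉ = 8.
The bound of 8 does not rule out 8, but exhaustive search shows no assignment into 8 cabins of capacity 28 campers exists — the minimum is 9.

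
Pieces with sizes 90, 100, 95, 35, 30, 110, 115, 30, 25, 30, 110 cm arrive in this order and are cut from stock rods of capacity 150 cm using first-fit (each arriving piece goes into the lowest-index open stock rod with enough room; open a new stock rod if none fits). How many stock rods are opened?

  90 → stock rod 1 (new)  [load 90/150]
  100 → stock rod 2 (new)  [load 100/150]
  95 → stock rod 3 (new)  [load 95/150]
  35 → stock rod 1  [load 125/150]
  30 → stock rod 2  [load 130/150]
  110 → stock rod 4 (new)  [load 110/150]
  115 → stock rod 5 (new)  [load 115/150]
  30 → stock rod 3  [load 125/150]
  25 → stock rod 1  [load 150/150]
  30 → stock rod 4  [load 140/150]
  110 → stock rod 6 (new)  [load 110/150]
6 stock rods opened.

6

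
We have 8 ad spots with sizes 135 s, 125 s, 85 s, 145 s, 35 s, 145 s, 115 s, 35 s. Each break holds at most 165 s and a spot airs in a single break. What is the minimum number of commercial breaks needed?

Total = 145 + 145 + 135 + 125 + 115 + 85 + 35 + 35 = 820 s.
Lower bound: ⌈820/165⌉ = 5 commercial breaks.
Also, 6 ad spots each exceed 165/2 s, and no two of those can share a break, so at least 6 commercial breaks are needed.
A packing using 6 commercial breaks:
  break 1: 145 = 145
  break 2: 145 = 145
  break 3: 135 = 135
  break 4: 125 + 35 = 160
  break 5: 115 + 35 = 150
  break 6: 85 = 85
This matches the lower bound, so 6 is optimal.

6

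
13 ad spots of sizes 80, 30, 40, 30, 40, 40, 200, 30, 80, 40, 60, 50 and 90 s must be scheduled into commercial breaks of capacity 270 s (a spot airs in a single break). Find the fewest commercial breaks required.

Total = 200 + 90 + 80 + 80 + 60 + 50 + 40 + 40 + 40 + 40 + 30 + 30 + 30 = 810 s.
Lower bound: ⌈810/270⌉ = 3 commercial breaks.
A packing using 3 commercial breaks:
  break 1: 200 + 40 + 30 = 270
  break 2: 90 + 80 + 60 + 40 = 270
  break 3: 80 + 50 + 40 + 40 + 30 + 30 = 270
This matches the lower bound, so 3 is optimal.

3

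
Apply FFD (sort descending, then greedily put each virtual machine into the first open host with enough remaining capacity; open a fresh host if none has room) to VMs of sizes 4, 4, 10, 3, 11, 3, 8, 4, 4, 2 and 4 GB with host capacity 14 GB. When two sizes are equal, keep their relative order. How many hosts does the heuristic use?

5

Sorted descending: 11, 10, 8, 4, 4, 4, 4, 4, 3, 3, 2.
  11 → host 1 (new)  [load 11/14]
  10 → host 2 (new)  [load 10/14]
  8 → host 3 (new)  [load 8/14]
  4 → host 2  [load 14/14]
  4 → host 3  [load 12/14]
  4 → host 4 (new)  [load 4/14]
  4 → host 4  [load 8/14]
  4 → host 4  [load 12/14]
  3 → host 1  [load 14/14]
  3 → host 5 (new)  [load 3/14]
  2 → host 3  [load 14/14]
5 hosts opened.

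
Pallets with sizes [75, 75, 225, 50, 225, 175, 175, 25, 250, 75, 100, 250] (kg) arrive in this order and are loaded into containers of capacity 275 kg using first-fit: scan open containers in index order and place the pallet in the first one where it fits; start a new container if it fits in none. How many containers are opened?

  75 → container 1 (new)  [load 75/275]
  75 → container 1  [load 150/275]
  225 → container 2 (new)  [load 225/275]
  50 → container 1  [load 200/275]
  225 → container 3 (new)  [load 225/275]
  175 → container 4 (new)  [load 175/275]
  175 → container 5 (new)  [load 175/275]
  25 → container 1  [load 225/275]
  250 → container 6 (new)  [load 250/275]
  75 → container 4  [load 250/275]
  100 → container 5  [load 275/275]
  250 → container 7 (new)  [load 250/275]
7 containers opened.

7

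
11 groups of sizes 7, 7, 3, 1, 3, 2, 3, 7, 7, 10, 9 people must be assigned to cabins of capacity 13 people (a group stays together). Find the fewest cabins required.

Total = 10 + 9 + 7 + 7 + 7 + 7 + 3 + 3 + 3 + 2 + 1 = 59 people.
Lower bound: ⌈59/13⌉ = 5 cabins.
Also, 6 groups each exceed 13/2 people, and no two of those can share a cabin, so at least 6 cabins are needed.
A packing using 6 cabins:
  cabin 1: 10 + 3 = 13
  cabin 2: 9 + 3 + 1 = 13
  cabin 3: 7 + 3 + 2 = 12
  cabin 4: 7 = 7
  cabin 5: 7 = 7
  cabin 6: 7 = 7
This matches the lower bound, so 6 is optimal.

6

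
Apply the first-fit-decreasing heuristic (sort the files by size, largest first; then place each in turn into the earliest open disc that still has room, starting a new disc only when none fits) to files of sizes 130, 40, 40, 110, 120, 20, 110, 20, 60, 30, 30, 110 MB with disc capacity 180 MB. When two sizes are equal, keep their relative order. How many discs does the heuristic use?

5

Sorted descending: 130, 120, 110, 110, 110, 60, 40, 40, 30, 30, 20, 20.
  130 → disc 1 (new)  [load 130/180]
  120 → disc 2 (new)  [load 120/180]
  110 → disc 3 (new)  [load 110/180]
  110 → disc 4 (new)  [load 110/180]
  110 → disc 5 (new)  [load 110/180]
  60 → disc 2  [load 180/180]
  40 → disc 1  [load 170/180]
  40 → disc 3  [load 150/180]
  30 → disc 3  [load 180/180]
  30 → disc 4  [load 140/180]
  20 → disc 4  [load 160/180]
  20 → disc 4  [load 180/180]
5 discs opened.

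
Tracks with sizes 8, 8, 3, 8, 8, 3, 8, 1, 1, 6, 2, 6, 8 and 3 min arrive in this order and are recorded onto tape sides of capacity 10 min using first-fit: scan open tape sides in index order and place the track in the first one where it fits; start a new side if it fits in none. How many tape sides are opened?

9

  8 → side 1 (new)  [load 8/10]
  8 → side 2 (new)  [load 8/10]
  3 → side 3 (new)  [load 3/10]
  8 → side 4 (new)  [load 8/10]
  8 → side 5 (new)  [load 8/10]
  3 → side 3  [load 6/10]
  8 → side 6 (new)  [load 8/10]
  1 → side 1  [load 9/10]
  1 → side 1  [load 10/10]
  6 → side 7 (new)  [load 6/10]
  2 → side 2  [load 10/10]
  6 → side 8 (new)  [load 6/10]
  8 → side 9 (new)  [load 8/10]
  3 → side 3  [load 9/10]
9 tape sides opened.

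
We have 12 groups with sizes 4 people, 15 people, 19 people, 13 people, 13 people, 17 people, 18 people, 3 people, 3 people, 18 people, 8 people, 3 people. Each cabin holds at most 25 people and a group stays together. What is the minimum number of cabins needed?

7

Total = 19 + 18 + 18 + 17 + 15 + 13 + 13 + 8 + 4 + 3 + 3 + 3 = 134 people.
Lower bound: ⌈134/25⌉ = 6 cabins.
Also, 7 groups each exceed 25/2 people, and no two of those can share a cabin, so at least 7 cabins are needed.
A packing using 7 cabins:
  cabin 1: 19 + 4 = 23
  cabin 2: 18 + 3 + 3 = 24
  cabin 3: 18 + 3 = 21
  cabin 4: 17 + 8 = 25
  cabin 5: 15 = 15
  cabin 6: 13 = 13
  cabin 7: 13 = 13
This matches the lower bound, so 7 is optimal.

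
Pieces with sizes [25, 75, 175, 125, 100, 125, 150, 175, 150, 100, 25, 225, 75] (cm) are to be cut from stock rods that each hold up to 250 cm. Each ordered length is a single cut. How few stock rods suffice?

7

Total = 225 + 175 + 175 + 150 + 150 + 125 + 125 + 100 + 100 + 75 + 75 + 25 + 25 = 1525 cm.
Lower bound: ⌈1525/250⌉ = 7 stock rods.
A packing using 7 stock rods:
  stock rod 1: 225 + 25 = 250
  stock rod 2: 175 + 75 = 250
  stock rod 3: 175 + 75 = 250
  stock rod 4: 150 + 100 = 250
  stock rod 5: 150 + 100 = 250
  stock rod 6: 125 + 125 = 250
  stock rod 7: 25 = 25
This matches the lower bound, so 7 is optimal.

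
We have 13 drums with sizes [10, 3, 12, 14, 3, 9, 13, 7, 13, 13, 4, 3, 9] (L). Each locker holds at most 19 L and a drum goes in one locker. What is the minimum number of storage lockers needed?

Total = 14 + 13 + 13 + 13 + 12 + 10 + 9 + 9 + 7 + 4 + 3 + 3 + 3 = 113 L.
Lower bound: ⌈113/19⌉ = 6 storage lockers.
A packing using 7 storage lockers:
  locker 1: 14 + 4 = 18
  locker 2: 13 + 3 + 3 = 19
  locker 3: 13 + 3 = 16
  locker 4: 13 = 13
  locker 5: 12 + 7 = 19
  locker 6: 10 + 9 = 19
  locker 7: 9 = 9
No arrangement into 6 storage lockers stays within capacity, so 7 is optimal.

7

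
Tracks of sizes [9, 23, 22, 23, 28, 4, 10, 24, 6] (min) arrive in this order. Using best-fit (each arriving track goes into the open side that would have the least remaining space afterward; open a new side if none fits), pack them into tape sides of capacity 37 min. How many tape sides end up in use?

  9 → side 1 (new)  [load 9/37]
  23 → side 1  [load 32/37]
  22 → side 2 (new)  [load 22/37]
  23 → side 3 (new)  [load 23/37]
  28 → side 4 (new)  [load 28/37]
  4 → side 1  [load 36/37]
  10 → side 3  [load 33/37]
  24 → side 5 (new)  [load 24/37]
  6 → side 4  [load 34/37]
5 tape sides opened.

5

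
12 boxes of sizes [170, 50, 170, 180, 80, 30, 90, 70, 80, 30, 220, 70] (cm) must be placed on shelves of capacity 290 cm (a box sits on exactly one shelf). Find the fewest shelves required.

5

Total = 220 + 180 + 170 + 170 + 90 + 80 + 80 + 70 + 70 + 50 + 30 + 30 = 1240 cm.
Lower bound: ⌈1240/290⌉ = 5 shelves.
A packing using 5 shelves:
  shelf 1: 220 + 70 = 290
  shelf 2: 180 + 90 = 270
  shelf 3: 170 + 80 + 30 = 280
  shelf 4: 170 + 80 + 30 = 280
  shelf 5: 70 + 50 = 120
This matches the lower bound, so 5 is optimal.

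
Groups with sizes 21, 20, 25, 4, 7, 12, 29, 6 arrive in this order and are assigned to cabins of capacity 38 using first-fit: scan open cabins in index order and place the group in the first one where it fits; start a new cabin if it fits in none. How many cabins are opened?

  21 → cabin 1 (new)  [load 21/38]
  20 → cabin 2 (new)  [load 20/38]
  25 → cabin 3 (new)  [load 25/38]
  4 → cabin 1  [load 25/38]
  7 → cabin 1  [load 32/38]
  12 → cabin 2  [load 32/38]
  29 → cabin 4 (new)  [load 29/38]
  6 → cabin 1  [load 38/38]
4 cabins opened.

4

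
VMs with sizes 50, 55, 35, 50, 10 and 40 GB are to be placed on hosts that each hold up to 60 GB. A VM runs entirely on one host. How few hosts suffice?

5

Total = 55 + 50 + 50 + 40 + 35 + 10 = 240 GB.
Lower bound: ⌈240/60⌉ = 4 hosts.
Also, 5 VMs each exceed 30 GB, and no two of those can share a host, so at least 5 hosts are needed.
A packing using 5 hosts:
  host 1: 55 = 55
  host 2: 50 + 10 = 60
  host 3: 50 = 50
  host 4: 40 = 40
  host 5: 35 = 35
This matches the lower bound, so 5 is optimal.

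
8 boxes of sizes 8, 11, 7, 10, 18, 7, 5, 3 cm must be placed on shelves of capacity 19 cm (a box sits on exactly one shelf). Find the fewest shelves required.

4

Total = 18 + 11 + 10 + 8 + 7 + 7 + 5 + 3 = 69 cm.
Lower bound: ⌈69/19⌉ = 4 shelves.
A packing using 4 shelves:
  shelf 1: 18 = 18
  shelf 2: 11 + 8 = 19
  shelf 3: 10 + 7 = 17
  shelf 4: 7 + 5 + 3 = 15
This matches the lower bound, so 4 is optimal.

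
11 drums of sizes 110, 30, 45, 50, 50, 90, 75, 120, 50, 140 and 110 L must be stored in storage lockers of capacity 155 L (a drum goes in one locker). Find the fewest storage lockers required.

Total = 140 + 120 + 110 + 110 + 90 + 75 + 50 + 50 + 50 + 45 + 30 = 870 L.
Lower bound: ⌈870/155⌉ = 6 storage lockers.
A packing using 7 storage lockers:
  locker 1: 140 = 140
  locker 2: 120 + 30 = 150
  locker 3: 110 + 45 = 155
  locker 4: 110 = 110
  locker 5: 90 + 50 = 140
  locker 6: 75 + 50 = 125
  locker 7: 50 = 50
No arrangement into 6 storage lockers stays within capacity, so 7 is optimal.

7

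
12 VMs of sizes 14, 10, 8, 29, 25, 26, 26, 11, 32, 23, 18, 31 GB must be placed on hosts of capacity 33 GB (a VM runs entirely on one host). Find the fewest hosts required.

Total = 32 + 31 + 29 + 26 + 26 + 25 + 23 + 18 + 14 + 11 + 10 + 8 = 253 GB.
Lower bound: ⌈253/33⌉ = 8 hosts.
A packing using 9 hosts:
  host 1: 32 = 32
  host 2: 31 = 31
  host 3: 29 = 29
  host 4: 26 = 26
  host 5: 26 = 26
  host 6: 25 + 8 = 33
  host 7: 23 + 10 = 33
  host 8: 18 + 14 = 32
  host 9: 11 = 11
No arrangement into 8 hosts stays within capacity, so 9 is optimal.

9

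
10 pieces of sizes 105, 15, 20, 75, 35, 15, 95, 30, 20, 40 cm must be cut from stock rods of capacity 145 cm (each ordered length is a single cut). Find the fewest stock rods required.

Total = 105 + 95 + 75 + 40 + 35 + 30 + 20 + 20 + 15 + 15 = 450 cm.
Lower bound: ⌈450/145⌉ = 4 stock rods.
A packing using 4 stock rods:
  stock rod 1: 105 + 40 = 145
  stock rod 2: 95 + 35 + 15 = 145
  stock rod 3: 75 + 30 + 20 + 20 = 145
  stock rod 4: 15 = 15
This matches the lower bound, so 4 is optimal.

4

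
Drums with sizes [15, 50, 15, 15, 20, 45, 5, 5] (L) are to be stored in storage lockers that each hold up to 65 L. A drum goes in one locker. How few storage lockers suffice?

3

Total = 50 + 45 + 20 + 15 + 15 + 15 + 5 + 5 = 170 L.
Lower bound: ⌈170/65⌉ = 3 storage lockers.
A packing using 3 storage lockers:
  locker 1: 50 + 15 = 65
  locker 2: 45 + 20 = 65
  locker 3: 15 + 15 + 5 + 5 = 40
This matches the lower bound, so 3 is optimal.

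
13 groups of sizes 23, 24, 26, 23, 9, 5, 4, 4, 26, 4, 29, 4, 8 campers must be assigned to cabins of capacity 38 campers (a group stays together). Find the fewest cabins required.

Total = 29 + 26 + 26 + 24 + 23 + 23 + 9 + 8 + 5 + 4 + 4 + 4 + 4 = 189 campers.
Lower bound: ⌈189/38⌉ = 5 cabins.
Also, 6 groups each exceed 19 campers, and no two of those can share a cabin, so at least 6 cabins are needed.
A packing using 6 cabins:
  cabin 1: 29 + 9 = 38
  cabin 2: 26 + 8 + 4 = 38
  cabin 3: 26 + 5 + 4 = 35
  cabin 4: 24 + 4 + 4 = 32
  cabin 5: 23 = 23
  cabin 6: 23 = 23
This matches the lower bound, so 6 is optimal.

6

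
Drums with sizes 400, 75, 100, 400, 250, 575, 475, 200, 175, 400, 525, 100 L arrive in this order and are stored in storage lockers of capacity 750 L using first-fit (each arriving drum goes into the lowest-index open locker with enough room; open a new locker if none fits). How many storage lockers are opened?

6

  400 → locker 1 (new)  [load 400/750]
  75 → locker 1  [load 475/750]
  100 → locker 1  [load 575/750]
  400 → locker 2 (new)  [load 400/750]
  250 → locker 2  [load 650/750]
  575 → locker 3 (new)  [load 575/750]
  475 → locker 4 (new)  [load 475/750]
  200 → locker 4  [load 675/750]
  175 → locker 1  [load 750/750]
  400 → locker 5 (new)  [load 400/750]
  525 → locker 6 (new)  [load 525/750]
  100 → locker 2  [load 750/750]
6 storage lockers opened.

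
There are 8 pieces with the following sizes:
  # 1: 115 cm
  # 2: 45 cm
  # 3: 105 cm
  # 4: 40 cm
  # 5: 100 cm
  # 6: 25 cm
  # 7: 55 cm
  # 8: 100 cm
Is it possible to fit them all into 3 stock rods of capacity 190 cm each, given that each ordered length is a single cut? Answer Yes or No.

No

Total = 585 cm; ⌈585/190⌉ = 4.
At least 4 stock rods are required, but only 3 are allowed.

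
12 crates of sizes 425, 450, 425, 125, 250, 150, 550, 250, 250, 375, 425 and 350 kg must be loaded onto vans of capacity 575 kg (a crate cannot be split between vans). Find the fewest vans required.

9

Total = 550 + 450 + 425 + 425 + 425 + 375 + 350 + 250 + 250 + 250 + 150 + 125 = 4025 kg.
Lower bound: ⌈4025/575⌉ = 7 vans.
A packing using 9 vans:
  van 1: 550 = 550
  van 2: 450 + 125 = 575
  van 3: 425 + 150 = 575
  van 4: 425 = 425
  van 5: 425 = 425
  van 6: 375 = 375
  van 7: 350 = 350
  van 8: 250 + 250 = 500
  van 9: 250 = 250
No arrangement into 8 vans stays within capacity, so 9 is optimal.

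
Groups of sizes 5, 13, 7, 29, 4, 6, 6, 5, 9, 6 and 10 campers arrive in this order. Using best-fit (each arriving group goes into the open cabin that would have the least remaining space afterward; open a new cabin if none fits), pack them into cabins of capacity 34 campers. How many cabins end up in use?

4

  5 → cabin 1 (new)  [load 5/34]
  13 → cabin 1  [load 18/34]
  7 → cabin 1  [load 25/34]
  29 → cabin 2 (new)  [load 29/34]
  4 → cabin 2  [load 33/34]
  6 → cabin 1  [load 31/34]
  6 → cabin 3 (new)  [load 6/34]
  5 → cabin 3  [load 11/34]
  9 → cabin 3  [load 20/34]
  6 → cabin 3  [load 26/34]
  10 → cabin 4 (new)  [load 10/34]
4 cabins opened.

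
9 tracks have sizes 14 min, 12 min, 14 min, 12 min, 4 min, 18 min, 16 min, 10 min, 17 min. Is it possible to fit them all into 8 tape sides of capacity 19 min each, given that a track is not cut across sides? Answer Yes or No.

Yes

A valid assignment using 8 tape sides:
  side 1: 18 = 18
  side 2: 17 = 17
  side 3: 16 = 16
  side 4: 14 + 4 = 18
  side 5: 14 = 14
  side 6: 12 = 12
  side 7: 12 = 12
  side 8: 10 = 10
Every load is within 19 min, so 8 tape sides suffice.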